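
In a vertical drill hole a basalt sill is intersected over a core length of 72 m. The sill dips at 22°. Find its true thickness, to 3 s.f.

True thickness t = h · cos(dip) = 72 × cos 22°
t = 72 × 0.9272 = 66.757 m

66.8 m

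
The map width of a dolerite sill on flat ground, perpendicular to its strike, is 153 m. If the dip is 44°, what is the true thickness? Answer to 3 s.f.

106 m

True thickness t = w · sin(dip) = 153 × sin 44°
t = 153 × 0.6947 = 106.283 m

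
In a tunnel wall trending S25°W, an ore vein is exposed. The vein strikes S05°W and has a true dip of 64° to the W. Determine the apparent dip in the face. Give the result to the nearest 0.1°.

Angle between strike (S05°W) and section (S25°W): β = 20°.
tan α = tan 64° × sin 20° = 2.0503 × 0.3420 = 0.7012
apparent dip = arctan 0.7012 = 35.04°

35.0°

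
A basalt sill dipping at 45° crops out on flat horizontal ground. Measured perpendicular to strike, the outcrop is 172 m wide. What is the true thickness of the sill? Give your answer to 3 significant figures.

122 m

True thickness t = w · sin(dip) = 172 × sin 45°
t = 172 × 0.7071 = 121.622 m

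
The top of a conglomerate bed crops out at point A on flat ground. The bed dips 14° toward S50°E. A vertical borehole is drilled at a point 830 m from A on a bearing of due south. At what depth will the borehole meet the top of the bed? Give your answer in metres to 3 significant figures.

133 m

The hole lies 50° from the dip direction, so the down-dip offset is 830 × cos 50° = 533.51 m.
Depth = down-dip offset × tan(dip) = 533.51 × tan 14° = 533.51 × 0.2493
Depth = 133.02 m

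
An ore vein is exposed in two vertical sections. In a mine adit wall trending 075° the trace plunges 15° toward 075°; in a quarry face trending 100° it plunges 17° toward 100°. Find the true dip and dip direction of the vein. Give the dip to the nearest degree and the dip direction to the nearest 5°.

true dip 17°, dip direction 105°

The two traces are lines in the plane: v₁ = (sin 75°·cos 15°, cos 75°·cos 15°, −sin 15°), v₂ = (sin 100°·cos 17°, cos 100°·cos 17°, −sin 17°).
n = v₁ × v₂ = (0.116, -0.029, 0.390) (taken with n_z > 0).
tan δ = √(n_x²+n_y²)/n_z = 0.120/0.390, so δ = 17.0°.
Dip direction = atan2(0.116, -0.029) = 104° (azimuth of n's horizontal projection).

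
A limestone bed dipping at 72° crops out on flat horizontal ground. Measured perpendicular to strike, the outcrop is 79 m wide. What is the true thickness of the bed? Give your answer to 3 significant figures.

True thickness t = w · sin(dip) = 79 × sin 72°
t = 79 × 0.9511 = 75.133 m

75.1 m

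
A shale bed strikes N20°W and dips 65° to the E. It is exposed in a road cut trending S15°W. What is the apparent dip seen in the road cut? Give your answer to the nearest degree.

51°

Angle between strike (N20°W) and section (S15°W): β = 35°.
tan(apparent dip) = tan 65° · sin 35° = 1.2300
α = arctan(1.2300) = 50.89°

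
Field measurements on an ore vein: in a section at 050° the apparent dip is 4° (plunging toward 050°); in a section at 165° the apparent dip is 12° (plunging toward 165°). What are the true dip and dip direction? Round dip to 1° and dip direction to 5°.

The two traces are lines in the plane: v₁ = (sin 50°·cos 4°, cos 50°·cos 4°, −sin 4°), v₂ = (sin 165°·cos 12°, cos 165°·cos 12°, −sin 12°).
The plane normal is n = v₁ × v₂ ∝ (0.199, -0.141, 0.884).
True dip = arccos(n_z / |n|) = arccos(0.9639) = 15.4°.
Dip direction = atan2(0.199, -0.141) = 125° (azimuth of n's horizontal projection).

true dip 15°, dip direction 125°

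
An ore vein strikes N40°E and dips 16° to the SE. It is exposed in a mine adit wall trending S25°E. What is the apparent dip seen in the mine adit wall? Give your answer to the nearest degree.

Angle between strike (N40°E) and section (S25°E): β = 65°.
tan(apparent dip) = tan 16° · sin 65° = 0.2599
α = arctan(0.2599) = 14.57°

15°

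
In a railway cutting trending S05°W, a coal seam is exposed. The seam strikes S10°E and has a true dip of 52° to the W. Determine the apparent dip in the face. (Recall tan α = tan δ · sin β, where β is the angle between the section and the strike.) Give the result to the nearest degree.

Angle between strike (S10°E) and section (S05°W): β = 15°.
tan α = tan 52° × sin 15° = 1.2799 × 0.2588 = 0.3313
apparent dip = arctan 0.3313 = 18.33°

18°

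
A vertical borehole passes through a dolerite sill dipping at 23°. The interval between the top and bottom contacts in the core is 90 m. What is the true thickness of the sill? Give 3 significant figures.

82.8 m

True thickness t = h · cos(dip) = 90 × cos 23°
t = 90 × 0.9205 = 82.845 m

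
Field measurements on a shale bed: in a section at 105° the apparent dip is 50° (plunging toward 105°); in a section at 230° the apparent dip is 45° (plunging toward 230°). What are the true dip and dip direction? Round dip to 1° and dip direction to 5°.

true dip 67°, dip direction 165°

Represent each trace as a vector plunging at its apparent dip toward its trend (east-north-up frame): v₁ = (0.621, -0.166, -0.766), v₂ = (-0.542, -0.455, -0.707).
Cross product v₁ × v₂ gives the pole to the plane: n ∝ (0.231, -0.854, 0.372).
Dip δ = arctan(|n_h|/n_z) = arctan(0.885/0.372) = 67.2°.
The horizontal component of n points toward azimuth atan2(n_x, n_y) = 165°, the dip direction.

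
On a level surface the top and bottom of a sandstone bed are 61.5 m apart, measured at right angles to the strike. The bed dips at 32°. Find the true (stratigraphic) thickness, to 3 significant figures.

True thickness t = w · sin(dip) = 61.5 × sin 32°
t = 61.5 × 0.5299 = 32.590 m

32.6 m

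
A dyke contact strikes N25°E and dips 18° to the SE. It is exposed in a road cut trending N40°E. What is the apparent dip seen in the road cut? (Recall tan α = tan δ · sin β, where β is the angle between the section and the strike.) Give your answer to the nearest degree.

5°

The strike is N25°E and the section trends N40°E; the acute angle between them is β = 15°.
tan α = tan 18° × sin 15° = 0.3249 × 0.2588 = 0.0841
apparent dip = arctan 0.0841 = 4.81°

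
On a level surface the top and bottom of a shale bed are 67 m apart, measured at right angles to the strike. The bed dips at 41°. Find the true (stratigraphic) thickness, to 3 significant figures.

True thickness t = w · sin(dip) = 67 × sin 41°
t = 67 × 0.6561 = 43.956 m

44.0 m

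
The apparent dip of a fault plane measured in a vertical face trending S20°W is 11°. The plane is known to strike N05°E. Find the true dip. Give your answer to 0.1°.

The section is 15° from the strike.
tan δ = tan α / sin β = tan 11° / sin 15° = 0.1944 / 0.2588 = 0.7510
δ = arctan(0.7510) = 36.91°

36.9°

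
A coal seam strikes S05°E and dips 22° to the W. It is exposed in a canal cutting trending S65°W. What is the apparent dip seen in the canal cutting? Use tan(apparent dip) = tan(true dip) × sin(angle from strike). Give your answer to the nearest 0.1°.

Angle between strike (S05°E) and section (S65°W): β = 70°.
tan α = tan 22° × sin 70° = 0.4040 × 0.9397 = 0.3797
α = arctan(0.3797) = 20.79°

20.8°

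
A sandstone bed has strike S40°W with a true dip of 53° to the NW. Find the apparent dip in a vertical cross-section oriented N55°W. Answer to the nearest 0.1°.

The strike is S40°W and the section trends N55°W; the acute angle between them is β = 85°.
tan α = tan 53° × sin 85° = 1.3270 × 0.9962 = 1.3220
α = arctan(1.3220) = 52.89°

52.9°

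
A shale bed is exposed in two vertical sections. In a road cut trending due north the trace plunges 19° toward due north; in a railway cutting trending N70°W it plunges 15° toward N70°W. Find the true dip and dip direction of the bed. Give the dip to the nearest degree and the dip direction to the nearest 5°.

true dip 21°, dip direction 335°

Each apparent-dip line lies in the plane. As unit vectors (x east, y north, z up), v₁ plunges 19°→due north and v₂ plunges 15°→N70°W.
n = v₁ × v₂ = (-0.137, 0.296, 0.858) (taken with n_z > 0).
tan δ = √(n_x²+n_y²)/n_z = 0.326/0.858, so δ = 20.8°.
Dip direction = azimuth of (n_x, n_y) = atan2(-0.137, 0.296) = 335°.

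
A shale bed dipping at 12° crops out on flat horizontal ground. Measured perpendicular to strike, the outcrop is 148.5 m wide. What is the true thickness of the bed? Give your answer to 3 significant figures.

30.9 m

True thickness t = w · sin(dip) = 148.5 × sin 12°
t = 148.5 × 0.2079 = 30.875 m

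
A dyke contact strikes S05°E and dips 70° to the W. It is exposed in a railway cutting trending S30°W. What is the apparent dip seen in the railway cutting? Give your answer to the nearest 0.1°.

Angle between strike (S05°E) and section (S30°W): β = 35°.
tan α = tan 70° × sin 35° = 2.7475 × 0.5736 = 1.5759
α = arctan(1.5759) = 57.60°

57.6°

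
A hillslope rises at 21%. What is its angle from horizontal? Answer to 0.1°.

11.9°

tan θ = 21/100 = 0.2100
θ = arctan(0.2100) = 11.86°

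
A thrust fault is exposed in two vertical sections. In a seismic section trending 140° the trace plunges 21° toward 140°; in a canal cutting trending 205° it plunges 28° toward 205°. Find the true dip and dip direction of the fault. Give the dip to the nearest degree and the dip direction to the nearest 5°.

true dip 29°, dip direction 185°

The two traces are lines in the plane: v₁ = (sin 140°·cos 21°, cos 140°·cos 21°, −sin 21°), v₂ = (sin 205°·cos 28°, cos 205°·cos 28°, −sin 28°).
Cross product v₁ × v₂ gives the pole to the plane: n ∝ (-0.049, -0.415, 0.747).
Dip δ = arctan(|n_h|/n_z) = arctan(0.418/0.747) = 29.2°.
Dip direction = atan2(-0.049, -0.415) = 187° (azimuth of n's horizontal projection).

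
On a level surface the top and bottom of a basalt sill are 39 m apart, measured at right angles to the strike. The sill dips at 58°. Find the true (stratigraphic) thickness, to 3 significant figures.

33.1 m

True thickness t = w · sin(dip) = 39 × sin 58°
t = 39 × 0.8480 = 33.074 m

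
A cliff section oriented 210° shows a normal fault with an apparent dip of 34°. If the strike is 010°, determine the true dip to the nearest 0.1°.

63.1°

The section is 20° from the strike.
tan δ = tan α / sin β = tan 34° / sin 20° = 0.6745 / 0.3420 = 1.9721
true dip = arctan 1.9721 = 63.11°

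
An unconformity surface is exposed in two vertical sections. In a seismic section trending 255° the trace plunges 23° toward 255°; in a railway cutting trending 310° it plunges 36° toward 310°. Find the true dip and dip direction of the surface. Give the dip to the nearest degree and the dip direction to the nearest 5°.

Each apparent-dip line lies in the plane. As unit vectors (x east, y north, z up), v₁ plunges 23°→255° and v₂ plunges 36°→310°.
Cross product v₁ × v₂ gives the pole to the plane: n ∝ (-0.343, 0.280, 0.610).
True dip = arccos(n_z / |n|) = arccos(0.8090) = 36.0°.
Dip direction = azimuth of (n_x, n_y) = atan2(-0.343, 0.280) = 309°.

true dip 36°, dip direction 310°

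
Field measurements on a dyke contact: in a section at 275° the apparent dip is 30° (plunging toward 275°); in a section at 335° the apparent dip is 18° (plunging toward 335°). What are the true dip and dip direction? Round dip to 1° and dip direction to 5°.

The two traces are lines in the plane: v₁ = (sin 275°·cos 30°, cos 275°·cos 30°, −sin 30°), v₂ = (sin 335°·cos 18°, cos 335°·cos 18°, −sin 18°).
The plane normal is n = v₁ × v₂ ∝ (-0.408, 0.066, 0.713).
tan δ = √(n_x²+n_y²)/n_z = 0.413/0.713, so δ = 30.1°.
Dip direction = azimuth of (n_x, n_y) = atan2(-0.408, 0.066) = 279°.

true dip 30°, dip direction 280°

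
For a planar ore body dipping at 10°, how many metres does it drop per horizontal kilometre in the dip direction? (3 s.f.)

176 m

drop per km = 1000 × tan 10° = 1000 × 0.1763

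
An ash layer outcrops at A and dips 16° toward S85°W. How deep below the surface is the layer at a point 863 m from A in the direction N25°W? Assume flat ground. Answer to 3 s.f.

84.6 m

The hole lies 70° from the dip direction, so the down-dip offset is 863 × cos 70° = 295.16 m.
Depth = down-dip offset × tan(dip) = 295.16 × tan 16° = 295.16 × 0.2867
Depth = 84.64 m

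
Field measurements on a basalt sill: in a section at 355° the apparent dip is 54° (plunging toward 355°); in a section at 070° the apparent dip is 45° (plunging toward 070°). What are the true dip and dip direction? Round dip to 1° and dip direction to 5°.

true dip 57°, dip direction 020°

Each apparent-dip line lies in the plane. As unit vectors (x east, y north, z up), v₁ plunges 54°→355° and v₂ plunges 45°→070°.
n = v₁ × v₂ = (0.218, 0.574, 0.401) (taken with n_z > 0).
Dip δ = arctan(|n_h|/n_z) = arctan(0.614/0.401) = 56.8°.
Dip direction = atan2(0.218, 0.574) = 21° (azimuth of n's horizontal projection).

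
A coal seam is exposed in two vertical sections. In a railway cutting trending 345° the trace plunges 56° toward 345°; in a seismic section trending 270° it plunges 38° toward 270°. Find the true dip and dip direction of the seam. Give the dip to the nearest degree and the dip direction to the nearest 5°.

Each apparent-dip line lies in the plane. As unit vectors (x east, y north, z up), v₁ plunges 56°→345° and v₂ plunges 38°→270°.
Cross product v₁ × v₂ gives the pole to the plane: n ∝ (-0.333, 0.564, 0.426).
True dip = arccos(n_z / |n|) = arccos(0.5449) = 57.0°.
The horizontal component of n points toward azimuth atan2(n_x, n_y) = 329°, the dip direction.

true dip 57°, dip direction 330°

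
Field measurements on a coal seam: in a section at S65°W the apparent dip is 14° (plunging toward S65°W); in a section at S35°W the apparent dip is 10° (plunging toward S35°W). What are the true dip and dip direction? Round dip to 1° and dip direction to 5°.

true dip 15°, dip direction 265°

Each apparent-dip line lies in the plane. As unit vectors (x east, y north, z up), v₁ plunges 14°→S65°W and v₂ plunges 10°→S35°W.
Cross product v₁ × v₂ gives the pole to the plane: n ∝ (-0.124, -0.016, 0.478).
True dip = arccos(n_z / |n|) = arccos(0.9674) = 14.7°.
Dip direction = azimuth of (n_x, n_y) = atan2(-0.124, -0.016) = 263°.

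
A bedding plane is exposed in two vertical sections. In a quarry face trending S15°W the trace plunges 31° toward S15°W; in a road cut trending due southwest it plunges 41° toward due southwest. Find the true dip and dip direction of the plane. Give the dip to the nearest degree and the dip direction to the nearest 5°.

The two traces are lines in the plane: v₁ = (sin 195°·cos 31°, cos 195°·cos 31°, −sin 31°), v₂ = (sin 225°·cos 41°, cos 225°·cos 41°, −sin 41°).
The plane normal is n = v₁ × v₂ ∝ (-0.268, -0.129, 0.323).
tan δ = √(n_x²+n_y²)/n_z = 0.298/0.323, so δ = 42.6°.
Dip direction = atan2(-0.268, -0.129) = 244° (azimuth of n's horizontal projection).

true dip 43°, dip direction 245°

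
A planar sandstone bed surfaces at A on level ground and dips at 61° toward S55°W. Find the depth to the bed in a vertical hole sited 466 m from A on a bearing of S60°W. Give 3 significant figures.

The hole lies 5° from the dip direction, so the down-dip offset is 466 × cos 5° = 464.23 m.
Depth = down-dip offset × tan(dip) = 464.23 × tan 61° = 464.23 × 1.8040
Depth = 837.49 m

837 m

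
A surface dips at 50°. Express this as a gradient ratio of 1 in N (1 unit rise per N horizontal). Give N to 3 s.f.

1 : N means tan θ = 1/N, so N = 1/tan 50° = 1/1.1918

1 in 0.839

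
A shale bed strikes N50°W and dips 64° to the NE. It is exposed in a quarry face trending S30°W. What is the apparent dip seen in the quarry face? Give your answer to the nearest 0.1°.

63.7°

The strike is N50°W and the section trends S30°W; the acute angle between them is β = 80°.
tan(apparent dip) = tan 64° · sin 80° = 2.0192
apparent dip = arctan 2.0192 = 63.65°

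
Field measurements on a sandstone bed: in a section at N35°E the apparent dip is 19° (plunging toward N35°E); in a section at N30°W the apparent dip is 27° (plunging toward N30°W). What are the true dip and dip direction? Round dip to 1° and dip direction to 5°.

Each apparent-dip line lies in the plane. As unit vectors (x east, y north, z up), v₁ plunges 19°→N35°E and v₂ plunges 27°→N30°W.
Cross product v₁ × v₂ gives the pole to the plane: n ∝ (-0.100, 0.391, 0.764).
tan δ = √(n_x²+n_y²)/n_z = 0.404/0.764, so δ = 27.9°.
Dip direction = azimuth of (n_x, n_y) = atan2(-0.100, 0.391) = 346°.

true dip 28°, dip direction 345°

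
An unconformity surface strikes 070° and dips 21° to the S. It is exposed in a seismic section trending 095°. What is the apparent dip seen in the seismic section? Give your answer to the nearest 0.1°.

9.2°

The strike is 070° and the section trends 095°; the acute angle between them is β = 25°.
tan α = tan 21° × sin 25° = 0.3839 × 0.4226 = 0.1622
apparent dip = arctan 0.1622 = 9.21°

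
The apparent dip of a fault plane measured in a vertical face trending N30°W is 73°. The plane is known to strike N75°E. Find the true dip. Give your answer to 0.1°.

73.5°

β = acute angle between strike N75°E and section N30°W = 75°.
tan δ = tan α / sin β = tan 73° / sin 75° = 3.2709 / 0.9659 = 3.3862
δ = arctan(3.3862) = 73.55°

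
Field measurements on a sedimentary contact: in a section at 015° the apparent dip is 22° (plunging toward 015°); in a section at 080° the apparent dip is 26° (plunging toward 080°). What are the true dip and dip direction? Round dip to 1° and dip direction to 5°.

true dip 28°, dip direction 055°

The two traces are lines in the plane: v₁ = (sin 15°·cos 22°, cos 15°·cos 22°, −sin 22°), v₂ = (sin 80°·cos 26°, cos 80°·cos 26°, −sin 26°).
n = v₁ × v₂ = (0.334, 0.226, 0.755) (taken with n_z > 0).
True dip = arccos(n_z / |n|) = arccos(0.8820) = 28.1°.
Dip direction = azimuth of (n_x, n_y) = atan2(0.334, 0.226) = 56°.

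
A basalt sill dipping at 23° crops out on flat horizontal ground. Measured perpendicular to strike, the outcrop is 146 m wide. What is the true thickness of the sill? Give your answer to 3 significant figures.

57.0 m

True thickness t = w · sin(dip) = 146 × sin 23°
t = 146 × 0.3907 = 57.047 m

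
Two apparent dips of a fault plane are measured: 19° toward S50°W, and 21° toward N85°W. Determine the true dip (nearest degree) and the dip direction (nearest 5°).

true dip 22°, dip direction 260°

Each apparent-dip line lies in the plane. As unit vectors (x east, y north, z up), v₁ plunges 19°→S50°W and v₂ plunges 21°→N85°W.
n = v₁ × v₂ = (-0.244, -0.043, 0.624) (taken with n_z > 0).
Dip δ = arctan(|n_h|/n_z) = arctan(0.248/0.624) = 21.7°.
Dip direction = azimuth of (n_x, n_y) = atan2(-0.244, -0.043) = 260°.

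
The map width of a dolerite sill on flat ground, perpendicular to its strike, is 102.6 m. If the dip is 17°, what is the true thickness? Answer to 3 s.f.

30.0 m

True thickness t = w · sin(dip) = 102.6 × sin 17°
t = 102.6 × 0.2924 = 29.997 m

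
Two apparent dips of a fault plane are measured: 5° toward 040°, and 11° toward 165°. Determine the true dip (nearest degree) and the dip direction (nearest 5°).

true dip 17°, dip direction 115°

The two traces are lines in the plane: v₁ = (sin 40°·cos 5°, cos 40°·cos 5°, −sin 5°), v₂ = (sin 165°·cos 11°, cos 165°·cos 11°, −sin 11°).
Cross product v₁ × v₂ gives the pole to the plane: n ∝ (0.228, -0.100, 0.801).
tan δ = √(n_x²+n_y²)/n_z = 0.249/0.801, so δ = 17.3°.
Dip direction = azimuth of (n_x, n_y) = atan2(0.228, -0.100) = 114°.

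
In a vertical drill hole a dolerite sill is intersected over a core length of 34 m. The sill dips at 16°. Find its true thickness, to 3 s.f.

32.7 m

True thickness t = h · cos(dip) = 34 × cos 16°
t = 34 × 0.9613 = 32.683 m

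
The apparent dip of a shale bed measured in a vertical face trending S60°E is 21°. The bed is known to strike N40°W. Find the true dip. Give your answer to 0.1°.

The section is 20° from the strike.
tan δ = tan α / sin β = tan 21° / sin 20° = 0.3839 / 0.3420 = 1.1223
δ = arctan(1.1223) = 48.30°

48.3°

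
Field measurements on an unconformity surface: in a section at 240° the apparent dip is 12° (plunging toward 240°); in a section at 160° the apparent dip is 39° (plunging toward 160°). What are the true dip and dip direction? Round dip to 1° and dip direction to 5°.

true dip 39°, dip direction 165°

The two traces are lines in the plane: v₁ = (sin 240°·cos 12°, cos 240°·cos 12°, −sin 12°), v₂ = (sin 160°·cos 39°, cos 160°·cos 39°, −sin 39°).
Cross product v₁ × v₂ gives the pole to the plane: n ∝ (0.156, -0.588, 0.749).
Dip δ = arctan(|n_h|/n_z) = arctan(0.609/0.749) = 39.1°.
Dip direction = azimuth of (n_x, n_y) = atan2(0.156, -0.588) = 165°.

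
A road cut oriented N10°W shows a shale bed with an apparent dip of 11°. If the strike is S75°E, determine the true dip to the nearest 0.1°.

12.1°

β = acute angle between strike S75°E and section N10°W = 65°.
tan δ = tan α / sin β = tan 11° / sin 65° = 0.1944 / 0.9063 = 0.2145
δ = arctan(0.2145) = 12.11°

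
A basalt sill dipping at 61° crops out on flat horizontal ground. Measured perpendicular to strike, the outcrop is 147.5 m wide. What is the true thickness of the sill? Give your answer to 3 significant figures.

True thickness t = w · sin(dip) = 147.5 × sin 61°
t = 147.5 × 0.8746 = 129.006 m

129 m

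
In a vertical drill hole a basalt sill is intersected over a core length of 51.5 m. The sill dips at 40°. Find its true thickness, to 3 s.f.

39.5 m

True thickness t = h · cos(dip) = 51.5 × cos 40°
t = 51.5 × 0.7660 = 39.451 m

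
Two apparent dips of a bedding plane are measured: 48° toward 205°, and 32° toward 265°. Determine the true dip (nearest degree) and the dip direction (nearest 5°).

The two traces are lines in the plane: v₁ = (sin 205°·cos 48°, cos 205°·cos 48°, −sin 48°), v₂ = (sin 265°·cos 32°, cos 265°·cos 32°, −sin 32°).
n = v₁ × v₂ = (-0.266, -0.478, 0.491) (taken with n_z > 0).
Dip δ = arctan(|n_h|/n_z) = arctan(0.547/0.491) = 48.1°.
Dip direction = atan2(-0.266, -0.478) = 209° (azimuth of n's horizontal projection).

true dip 48°, dip direction 210°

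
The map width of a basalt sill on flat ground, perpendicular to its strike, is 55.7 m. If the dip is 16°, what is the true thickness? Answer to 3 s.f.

15.4 m

True thickness t = w · sin(dip) = 55.7 × sin 16°
t = 55.7 × 0.2756 = 15.353 m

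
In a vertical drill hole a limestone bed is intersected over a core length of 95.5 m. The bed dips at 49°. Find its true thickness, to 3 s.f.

True thickness t = h · cos(dip) = 95.5 × cos 49°
t = 95.5 × 0.6561 = 62.654 m

62.7 m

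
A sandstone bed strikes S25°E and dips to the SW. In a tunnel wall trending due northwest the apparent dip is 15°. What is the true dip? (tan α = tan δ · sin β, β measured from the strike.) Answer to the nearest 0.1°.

β = acute angle between strike S25°E and section due northwest = 20°.
tan(true dip) = tan 15° / sin 20° = 0.7834
true dip = arctan 0.7834 = 38.08°

38.1°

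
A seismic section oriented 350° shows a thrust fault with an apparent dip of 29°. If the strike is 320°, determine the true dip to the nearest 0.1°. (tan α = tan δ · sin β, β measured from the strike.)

47.9°

The section is 30° from the strike.
tan δ = tan α / sin β = tan 29° / sin 30° = 0.5543 / 0.5000 = 1.1086
δ = arctan(1.1086) = 47.95°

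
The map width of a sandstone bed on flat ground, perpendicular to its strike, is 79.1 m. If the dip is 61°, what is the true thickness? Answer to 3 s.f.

69.2 m

True thickness t = w · sin(dip) = 79.1 × sin 61°
t = 79.1 × 0.8746 = 69.182 m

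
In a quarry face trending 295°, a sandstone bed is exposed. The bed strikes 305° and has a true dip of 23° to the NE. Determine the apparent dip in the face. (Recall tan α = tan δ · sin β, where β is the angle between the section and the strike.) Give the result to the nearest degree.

4°

The strike is 305° and the section trends 295°; the acute angle between them is β = 10°.
tan(apparent dip) = tan 23° · sin 10° = 0.0737
apparent dip = arctan 0.0737 = 4.22°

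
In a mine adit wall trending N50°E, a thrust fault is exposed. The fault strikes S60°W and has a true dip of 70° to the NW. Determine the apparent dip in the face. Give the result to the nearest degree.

The strike is S60°W and the section trends N50°E; the acute angle between them is β = 10°.
tan α = tan 70° × sin 10° = 2.7475 × 0.1736 = 0.4771
apparent dip = arctan 0.4771 = 25.51°

26°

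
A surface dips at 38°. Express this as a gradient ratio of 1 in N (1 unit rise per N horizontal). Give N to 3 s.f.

1 in 1.28

1 : N means tan θ = 1/N, so N = 1/tan 38° = 1/0.7813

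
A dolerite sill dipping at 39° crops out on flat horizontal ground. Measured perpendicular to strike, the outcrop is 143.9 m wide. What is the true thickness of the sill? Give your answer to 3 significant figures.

True thickness t = w · sin(dip) = 143.9 × sin 39°
t = 143.9 × 0.6293 = 90.559 m

90.6 m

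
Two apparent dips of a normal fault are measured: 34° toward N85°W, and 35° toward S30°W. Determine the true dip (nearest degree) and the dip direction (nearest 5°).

The two traces are lines in the plane: v₁ = (sin 275°·cos 34°, cos 275°·cos 34°, −sin 34°), v₂ = (sin 210°·cos 35°, cos 210°·cos 35°, −sin 35°).
n = v₁ × v₂ = (-0.438, -0.245, 0.615) (taken with n_z > 0).
Dip δ = arctan(|n_h|/n_z) = arctan(0.502/0.615) = 39.2°.
Dip direction = atan2(-0.438, -0.245) = 241° (azimuth of n's horizontal projection).

true dip 39°, dip direction 240°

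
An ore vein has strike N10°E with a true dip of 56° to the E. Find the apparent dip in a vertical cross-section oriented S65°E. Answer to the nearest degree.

55°

The strike is N10°E and the section trends S65°E; the acute angle between them is β = 75°.
tan(apparent dip) = tan 56° · sin 75° = 1.4320
apparent dip = arctan 1.4320 = 55.07°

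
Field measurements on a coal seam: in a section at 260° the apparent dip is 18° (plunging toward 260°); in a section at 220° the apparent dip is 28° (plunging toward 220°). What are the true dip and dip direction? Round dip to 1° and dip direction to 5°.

true dip 29°, dip direction 205°

Represent each trace as a vector plunging at its apparent dip toward its trend (east-north-up frame): v₁ = (-0.937, -0.165, -0.309), v₂ = (-0.568, -0.676, -0.469).
The plane normal is n = v₁ × v₂ ∝ (-0.131, -0.264, 0.540).
Dip δ = arctan(|n_h|/n_z) = arctan(0.295/0.540) = 28.7°.
Dip direction = atan2(-0.131, -0.264) = 206° (azimuth of n's horizontal projection).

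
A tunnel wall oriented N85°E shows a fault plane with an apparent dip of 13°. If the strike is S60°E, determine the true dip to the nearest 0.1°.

21.9°

The section is 35° from the strike.
tan(true dip) = tan 13° / sin 35° = 0.4025
true dip = arctan 0.4025 = 21.93°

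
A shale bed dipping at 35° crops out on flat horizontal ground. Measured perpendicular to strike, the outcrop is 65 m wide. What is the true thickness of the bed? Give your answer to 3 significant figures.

37.3 m

True thickness t = w · sin(dip) = 65 × sin 35°
t = 65 × 0.5736 = 37.282 m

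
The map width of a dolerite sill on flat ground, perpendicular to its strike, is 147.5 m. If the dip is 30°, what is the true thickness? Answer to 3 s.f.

True thickness t = w · sin(dip) = 147.5 × sin 30°
t = 147.5 × 0.5000 = 73.750 m

73.7 m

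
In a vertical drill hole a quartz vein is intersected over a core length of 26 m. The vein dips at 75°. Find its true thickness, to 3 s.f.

6.73 m

True thickness t = h · cos(dip) = 26 × cos 75°
t = 26 × 0.2588 = 6.729 m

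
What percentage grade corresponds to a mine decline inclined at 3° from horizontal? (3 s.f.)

grade % = 100 × tan 3° = 100 × 0.0524

5.24%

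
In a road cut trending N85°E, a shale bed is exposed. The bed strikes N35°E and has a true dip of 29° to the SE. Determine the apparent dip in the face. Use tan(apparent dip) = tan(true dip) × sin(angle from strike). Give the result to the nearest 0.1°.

23.0°

The section lies 50° from the strike.
tan α = tan 29° × sin 50° = 0.5543 × 0.7660 = 0.4246
α = arctan(0.4246) = 23.01°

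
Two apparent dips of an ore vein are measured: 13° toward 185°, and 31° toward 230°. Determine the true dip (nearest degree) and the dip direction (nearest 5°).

true dip 33°, dip direction 255°

Represent each trace as a vector plunging at its apparent dip toward its trend (east-north-up frame): v₁ = (-0.085, -0.971, -0.225), v₂ = (-0.657, -0.551, -0.515).
Cross product v₁ × v₂ gives the pole to the plane: n ∝ (-0.376, -0.104, 0.591).
True dip = arccos(n_z / |n|) = arccos(0.8344) = 33.4°.
The horizontal component of n points toward azimuth atan2(n_x, n_y) = 255°, the dip direction.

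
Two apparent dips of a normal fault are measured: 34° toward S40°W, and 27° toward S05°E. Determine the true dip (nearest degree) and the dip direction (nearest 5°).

Each apparent-dip line lies in the plane. As unit vectors (x east, y north, z up), v₁ plunges 34°→S40°W and v₂ plunges 27°→S05°E.
Cross product v₁ × v₂ gives the pole to the plane: n ∝ (-0.208, -0.285, 0.522).
Dip δ = arctan(|n_h|/n_z) = arctan(0.353/0.522) = 34.1°.
The horizontal component of n points toward azimuth atan2(n_x, n_y) = 216°, the dip direction.

true dip 34°, dip direction 215°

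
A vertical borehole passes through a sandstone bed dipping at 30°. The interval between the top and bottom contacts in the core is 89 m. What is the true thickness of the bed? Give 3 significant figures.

True thickness t = h · cos(dip) = 89 × cos 30°
t = 89 × 0.8660 = 77.076 m

77.1 m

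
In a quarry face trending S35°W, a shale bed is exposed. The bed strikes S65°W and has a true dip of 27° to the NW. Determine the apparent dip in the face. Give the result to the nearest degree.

The strike is S65°W and the section trends S35°W; the acute angle between them is β = 30°.
tan(apparent dip) = tan 27° · sin 30° = 0.2548
α = arctan(0.2548) = 14.29°

14°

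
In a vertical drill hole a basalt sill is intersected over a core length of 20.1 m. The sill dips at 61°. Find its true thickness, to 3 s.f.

True thickness t = h · cos(dip) = 20.1 × cos 61°
t = 20.1 × 0.4848 = 9.745 m

9.74 m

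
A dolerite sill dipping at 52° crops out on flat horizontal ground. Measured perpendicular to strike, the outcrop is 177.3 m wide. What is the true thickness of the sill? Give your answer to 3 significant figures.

140 m

True thickness t = w · sin(dip) = 177.3 × sin 52°
t = 177.3 × 0.7880 = 139.714 m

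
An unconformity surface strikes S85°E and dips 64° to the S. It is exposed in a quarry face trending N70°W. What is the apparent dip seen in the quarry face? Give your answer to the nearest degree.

The strike is S85°E and the section trends N70°W; the acute angle between them is β = 15°.
tan(apparent dip) = tan 64° · sin 15° = 0.5307
α = arctan(0.5307) = 27.95°

28°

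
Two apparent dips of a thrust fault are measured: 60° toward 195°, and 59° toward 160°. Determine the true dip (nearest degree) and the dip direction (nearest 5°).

true dip 61°, dip direction 180°

The two traces are lines in the plane: v₁ = (sin 195°·cos 60°, cos 195°·cos 60°, −sin 60°), v₂ = (sin 160°·cos 59°, cos 160°·cos 59°, −sin 59°).
n = v₁ × v₂ = (-0.005, -0.263, 0.148) (taken with n_z > 0).
True dip = arccos(n_z / |n|) = arccos(0.4889) = 60.7°.
Dip direction = atan2(-0.005, -0.263) = 181° (azimuth of n's horizontal projection).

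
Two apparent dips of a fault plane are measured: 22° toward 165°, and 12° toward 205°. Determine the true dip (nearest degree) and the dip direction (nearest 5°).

Represent each trace as a vector plunging at its apparent dip toward its trend (east-north-up frame): v₁ = (0.240, -0.896, -0.375), v₂ = (-0.413, -0.887, -0.208).
The plane normal is n = v₁ × v₂ ∝ (0.146, -0.205, 0.583).
tan δ = √(n_x²+n_y²)/n_z = 0.251/0.583, so δ = 23.3°.
Dip direction = atan2(0.146, -0.205) = 145° (azimuth of n's horizontal projection).

true dip 23°, dip direction 145°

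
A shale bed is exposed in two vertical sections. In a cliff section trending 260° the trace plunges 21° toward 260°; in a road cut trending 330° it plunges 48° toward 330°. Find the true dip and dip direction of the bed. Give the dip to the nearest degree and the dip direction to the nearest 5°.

Represent each trace as a vector plunging at its apparent dip toward its trend (east-north-up frame): v₁ = (-0.919, -0.162, -0.358), v₂ = (-0.335, 0.579, -0.743).
n = v₁ × v₂ = (-0.328, 0.563, 0.587) (taken with n_z > 0).
Dip δ = arctan(|n_h|/n_z) = arctan(0.652/0.587) = 48.0°.
Dip direction = azimuth of (n_x, n_y) = atan2(-0.328, 0.563) = 330°.

true dip 48°, dip direction 330°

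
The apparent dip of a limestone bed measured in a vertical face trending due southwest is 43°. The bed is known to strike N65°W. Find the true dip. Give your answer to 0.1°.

β = acute angle between strike N65°W and section due southwest = 70°.
tan(true dip) = tan 43° / sin 70° = 0.9924
δ = arctan(0.9924) = 44.78°

44.8°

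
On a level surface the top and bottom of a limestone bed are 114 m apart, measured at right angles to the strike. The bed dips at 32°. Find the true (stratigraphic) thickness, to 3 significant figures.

60.4 m

True thickness t = w · sin(dip) = 114 × sin 32°
t = 114 × 0.5299 = 60.411 m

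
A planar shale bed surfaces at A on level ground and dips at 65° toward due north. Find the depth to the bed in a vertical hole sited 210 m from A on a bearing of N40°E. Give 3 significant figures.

345 m

The hole lies 40° from the dip direction, so the down-dip offset is 210 × cos 40° = 160.87 m.
Depth = down-dip offset × tan(dip) = 160.87 × tan 65° = 160.87 × 2.1445
Depth = 344.99 m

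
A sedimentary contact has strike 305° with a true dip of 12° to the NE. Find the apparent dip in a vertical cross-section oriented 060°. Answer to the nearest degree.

11°

The strike is 305° and the section trends 060°; the acute angle between them is β = 65°.
tan(apparent dip) = tan 12° · sin 65° = 0.1926
apparent dip = arctan 0.1926 = 10.90°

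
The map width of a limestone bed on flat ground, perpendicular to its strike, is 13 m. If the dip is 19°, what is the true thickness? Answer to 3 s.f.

True thickness t = w · sin(dip) = 13 × sin 19°
t = 13 × 0.3256 = 4.232 m

4.23 m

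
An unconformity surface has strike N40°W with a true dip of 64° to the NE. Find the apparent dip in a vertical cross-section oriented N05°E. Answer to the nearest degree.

Angle between strike (N40°W) and section (N05°E): β = 45°.
tan(apparent dip) = tan 64° · sin 45° = 1.4498
α = arctan(1.4498) = 55.40°

55°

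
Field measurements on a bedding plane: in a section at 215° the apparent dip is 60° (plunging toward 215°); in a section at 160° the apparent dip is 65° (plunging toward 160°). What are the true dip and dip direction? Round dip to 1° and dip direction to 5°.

true dip 66°, dip direction 175°

Represent each trace as a vector plunging at its apparent dip toward its trend (east-north-up frame): v₁ = (-0.287, -0.410, -0.866), v₂ = (0.145, -0.397, -0.906).
Cross product v₁ × v₂ gives the pole to the plane: n ∝ (0.027, -0.385, 0.173).
Dip δ = arctan(|n_h|/n_z) = arctan(0.386/0.173) = 65.9°.
Dip direction = azimuth of (n_x, n_y) = atan2(0.027, -0.385) = 176°.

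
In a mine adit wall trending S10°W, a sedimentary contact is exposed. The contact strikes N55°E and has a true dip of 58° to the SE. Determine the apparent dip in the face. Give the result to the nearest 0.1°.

The strike is N55°E and the section trends S10°W; the acute angle between them is β = 45°.
tan α = tan 58° × sin 45° = 1.6003 × 0.7071 = 1.1316
apparent dip = arctan 1.1316 = 48.53°

48.5°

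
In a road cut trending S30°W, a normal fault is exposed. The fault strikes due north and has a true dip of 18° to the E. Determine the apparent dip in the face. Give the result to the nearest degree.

9°

Angle between strike (due north) and section (S30°W): β = 30°.
tan(apparent dip) = tan 18° · sin 30° = 0.1625
apparent dip = arctan 0.1625 = 9.23°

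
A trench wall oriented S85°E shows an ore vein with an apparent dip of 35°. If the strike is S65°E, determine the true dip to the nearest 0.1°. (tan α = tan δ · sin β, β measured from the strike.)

β = acute angle between strike S65°E and section S85°E = 20°.
tan(true dip) = tan 35° / sin 20° = 2.0473
true dip = arctan 2.0473 = 63.97°

64.0°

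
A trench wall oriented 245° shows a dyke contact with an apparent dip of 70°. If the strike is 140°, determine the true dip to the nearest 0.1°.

The section is 75° from the strike.
tan δ = tan α / sin β = tan 70° / sin 75° = 2.7475 / 0.9659 = 2.8444
δ = arctan(2.8444) = 70.63°

70.6°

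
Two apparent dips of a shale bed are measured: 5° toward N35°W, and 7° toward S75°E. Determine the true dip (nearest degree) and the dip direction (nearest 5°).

true dip 17°, dip direction 040°

Each apparent-dip line lies in the plane. As unit vectors (x east, y north, z up), v₁ plunges 5°→N35°W and v₂ plunges 7°→S75°E.
The plane normal is n = v₁ × v₂ ∝ (0.122, 0.153, 0.636).
True dip = arccos(n_z / |n|) = arccos(0.9557) = 17.1°.
Dip direction = atan2(0.122, 0.153) = 38° (azimuth of n's horizontal projection).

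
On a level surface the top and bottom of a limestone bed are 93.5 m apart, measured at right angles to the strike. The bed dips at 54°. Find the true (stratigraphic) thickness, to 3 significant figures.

75.6 m

True thickness t = w · sin(dip) = 93.5 × sin 54°
t = 93.5 × 0.8090 = 75.643 m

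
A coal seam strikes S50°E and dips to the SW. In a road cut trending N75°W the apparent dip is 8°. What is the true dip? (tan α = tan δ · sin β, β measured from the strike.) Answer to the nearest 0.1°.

18.4°

β = acute angle between strike S50°E and section N75°W = 25°.
tan(true dip) = tan 8° / sin 25° = 0.3325
δ = arctan(0.3325) = 18.39°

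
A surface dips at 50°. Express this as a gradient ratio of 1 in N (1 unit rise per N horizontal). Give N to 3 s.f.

1 : N means tan θ = 1/N, so N = 1/tan 50° = 1/1.1918

1 in 0.839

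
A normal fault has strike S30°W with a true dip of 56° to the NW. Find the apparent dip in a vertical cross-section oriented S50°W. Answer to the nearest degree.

The strike is S30°W and the section trends S50°W; the acute angle between them is β = 20°.
tan α = tan 56° × sin 20° = 1.4826 × 0.3420 = 0.5071
apparent dip = arctan 0.5071 = 26.89°

27°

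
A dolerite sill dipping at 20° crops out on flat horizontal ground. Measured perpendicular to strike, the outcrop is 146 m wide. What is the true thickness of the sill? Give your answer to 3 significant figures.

True thickness t = w · sin(dip) = 146 × sin 20°
t = 146 × 0.3420 = 49.935 m

49.9 m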